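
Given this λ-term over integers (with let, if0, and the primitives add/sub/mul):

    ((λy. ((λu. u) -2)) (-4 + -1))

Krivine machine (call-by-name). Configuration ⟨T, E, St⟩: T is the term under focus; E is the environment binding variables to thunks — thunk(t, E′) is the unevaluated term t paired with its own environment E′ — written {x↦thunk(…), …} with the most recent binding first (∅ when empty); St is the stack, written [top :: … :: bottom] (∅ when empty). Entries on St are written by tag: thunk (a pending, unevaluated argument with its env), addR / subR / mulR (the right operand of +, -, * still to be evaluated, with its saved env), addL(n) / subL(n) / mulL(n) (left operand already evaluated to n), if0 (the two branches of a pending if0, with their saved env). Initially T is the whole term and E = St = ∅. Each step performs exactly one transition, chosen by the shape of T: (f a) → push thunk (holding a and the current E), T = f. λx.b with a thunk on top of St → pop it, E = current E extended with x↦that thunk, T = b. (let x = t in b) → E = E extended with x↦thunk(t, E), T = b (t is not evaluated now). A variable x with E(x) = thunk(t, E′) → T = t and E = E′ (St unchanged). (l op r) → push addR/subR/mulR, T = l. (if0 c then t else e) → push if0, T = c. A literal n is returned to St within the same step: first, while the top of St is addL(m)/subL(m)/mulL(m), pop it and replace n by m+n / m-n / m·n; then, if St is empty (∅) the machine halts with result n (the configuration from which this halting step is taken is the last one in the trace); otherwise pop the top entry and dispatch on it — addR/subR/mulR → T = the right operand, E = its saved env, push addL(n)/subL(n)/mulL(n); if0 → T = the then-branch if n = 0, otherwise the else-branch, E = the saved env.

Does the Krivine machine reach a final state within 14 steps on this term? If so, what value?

0. <T=((λy. ((λu. u) -2)) (-4 + -1)), E=∅, St=∅>
1. <T=(λy. ((λu. u) -2)), E=∅, St=[thunk]>
2. <T=((λu. u) -2), E={y↦thunk((-4 + -1), ∅)}, St=∅>
3. <T=(λu. u), E={y↦thunk((-4 + -1), ∅)}, St=[thunk]>
4. <T=u, E={u↦thunk(-2, {y↦thunk((-4 + -1), ∅)}), y↦thunk((-4 + -1), ∅)}, St=∅>
5. <T=-2, E={y↦thunk((-4 + -1), ∅)}, St=∅>
→ final value -2

Answer: -2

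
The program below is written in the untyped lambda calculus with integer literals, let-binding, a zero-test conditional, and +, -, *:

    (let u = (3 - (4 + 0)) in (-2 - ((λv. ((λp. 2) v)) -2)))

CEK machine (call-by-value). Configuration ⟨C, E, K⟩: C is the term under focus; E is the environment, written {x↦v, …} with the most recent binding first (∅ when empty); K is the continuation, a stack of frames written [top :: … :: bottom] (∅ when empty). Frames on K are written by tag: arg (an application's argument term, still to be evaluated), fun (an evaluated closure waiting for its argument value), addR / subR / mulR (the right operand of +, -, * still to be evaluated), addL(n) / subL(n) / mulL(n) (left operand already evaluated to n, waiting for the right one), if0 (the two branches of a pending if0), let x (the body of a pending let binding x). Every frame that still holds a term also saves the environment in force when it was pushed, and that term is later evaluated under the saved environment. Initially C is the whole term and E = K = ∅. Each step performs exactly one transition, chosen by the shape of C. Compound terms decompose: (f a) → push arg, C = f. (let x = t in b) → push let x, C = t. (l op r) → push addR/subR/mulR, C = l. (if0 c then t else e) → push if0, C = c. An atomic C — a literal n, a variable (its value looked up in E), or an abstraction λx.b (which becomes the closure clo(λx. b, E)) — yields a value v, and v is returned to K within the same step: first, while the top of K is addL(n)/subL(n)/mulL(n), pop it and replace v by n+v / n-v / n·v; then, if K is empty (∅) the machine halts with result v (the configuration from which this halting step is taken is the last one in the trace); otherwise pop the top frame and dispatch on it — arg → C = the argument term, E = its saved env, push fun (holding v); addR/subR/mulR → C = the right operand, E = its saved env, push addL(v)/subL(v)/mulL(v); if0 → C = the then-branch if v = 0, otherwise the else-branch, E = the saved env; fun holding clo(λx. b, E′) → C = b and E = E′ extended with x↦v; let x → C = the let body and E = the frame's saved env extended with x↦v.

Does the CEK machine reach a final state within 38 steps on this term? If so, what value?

step 0: [C=(let u = (3 - (4 + 0)) in (-2 - ((λv. ((λp. 2) v)) -2))) | E=∅ | K=∅]
step 1: [C=(3 - (4 + 0)) | E=∅ | K=[let u]]
step 2: [C=3 | E=∅ | K=[subR :: let u]]
step 3: [C=(4 + 0) | E=∅ | K=[subL(3) :: let u]]
step 4: [C=4 | E=∅ | K=[addR :: subL(3) :: let u]]
step 5: [C=0 | E=∅ | K=[addL(4) :: subL(3) :: let u]]
step 6: [C=(-2 - ((λv. ((λp. 2) v)) -2)) | E={u↦-1} | K=∅]
step 7: [C=-2 | E={u↦-1} | K=[subR]]
step 8: [C=((λv. ((λp. 2) v)) -2) | E={u↦-1} | K=[subL(-2)]]
step 9: [C=(λv. ((λp. 2) v)) | E={u↦-1} | K=[arg :: subL(-2)]]
step 10: [C=-2 | E={u↦-1} | K=[fun :: subL(-2)]]
step 11: [C=((λp. 2) v) | E={v↦-2, u↦-1} | K=[subL(-2)]]
step 12: [C=(λp. 2) | E={v↦-2, u↦-1} | K=[arg :: subL(-2)]]
step 13: [C=v | E={v↦-2, u↦-1} | K=[fun :: subL(-2)]]
step 14: [C=2 | E={p↦-2, v↦-2, u↦-1} | K=[subL(-2)]]
→ final value -4

Answer: -4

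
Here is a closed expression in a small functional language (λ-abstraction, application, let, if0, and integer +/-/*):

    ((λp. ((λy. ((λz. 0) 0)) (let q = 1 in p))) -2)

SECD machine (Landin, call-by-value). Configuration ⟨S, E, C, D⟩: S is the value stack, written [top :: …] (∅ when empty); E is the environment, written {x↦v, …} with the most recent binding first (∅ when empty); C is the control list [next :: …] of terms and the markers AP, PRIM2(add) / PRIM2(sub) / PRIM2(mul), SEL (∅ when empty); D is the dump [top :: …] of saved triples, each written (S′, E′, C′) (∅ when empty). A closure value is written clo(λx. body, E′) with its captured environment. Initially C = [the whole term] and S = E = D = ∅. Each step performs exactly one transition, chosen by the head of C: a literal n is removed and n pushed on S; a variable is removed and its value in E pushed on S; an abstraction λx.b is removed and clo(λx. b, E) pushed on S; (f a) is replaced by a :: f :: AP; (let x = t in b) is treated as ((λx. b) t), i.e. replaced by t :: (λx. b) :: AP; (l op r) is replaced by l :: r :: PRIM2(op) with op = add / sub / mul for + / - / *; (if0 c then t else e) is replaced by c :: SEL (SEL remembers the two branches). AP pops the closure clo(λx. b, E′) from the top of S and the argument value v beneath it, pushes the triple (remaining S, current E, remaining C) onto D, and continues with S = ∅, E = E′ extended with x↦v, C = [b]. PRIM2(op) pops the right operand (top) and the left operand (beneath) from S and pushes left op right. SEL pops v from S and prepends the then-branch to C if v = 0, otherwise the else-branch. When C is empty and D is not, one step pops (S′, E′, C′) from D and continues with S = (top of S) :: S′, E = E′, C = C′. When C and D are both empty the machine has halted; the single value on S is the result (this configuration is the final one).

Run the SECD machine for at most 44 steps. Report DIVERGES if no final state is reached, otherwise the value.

[0] ⟨S=∅; E=∅; C=[((λp. ((λy. ((λz. 0) 0)) (let q = 1 in p))) -2)]; D=∅⟩
[1] ⟨S=∅; E=∅; C=[-2 :: (λp. ((λy. ((λz. 0) 0)) (let q = 1 in p))) :: AP]; D=∅⟩
[2] ⟨S=[-2]; E=∅; C=[(λp. ((λy. ((λz. 0) 0)) (let q = 1 in p))) :: AP]; D=∅⟩
[3] ⟨S=[clo(λp. ((λy. ((λz. 0) 0)) (let q = 1 in p)), ∅) :: -2]; E=∅; C=[AP]; D=∅⟩
[4] ⟨S=∅; E={p↦-2}; C=[((λy. ((λz. 0) 0)) (let q = 1 in p))]; D=[(∅, ∅, ∅)]⟩
[5] ⟨S=∅; E={p↦-2}; C=[(let q = 1 in p) :: (λy. ((λz. 0) 0)) :: AP]; D=[(∅, ∅, ∅)]⟩
[6] ⟨S=∅; E={p↦-2}; C=[1 :: (λq. p) :: AP :: (λy. ((λz. 0) 0)) :: AP]; D=[(∅, ∅, ∅)]⟩
[7] ⟨S=[1]; E={p↦-2}; C=[(λq. p) :: AP :: (λy. ((λz. 0) 0)) :: AP]; D=[(∅, ∅, ∅)]⟩
[8] ⟨S=[clo(λq. p, {p↦-2}) :: 1]; E={p↦-2}; C=[AP :: (λy. ((λz. 0) 0)) :: AP]; D=[(∅, ∅, ∅)]⟩
[9] ⟨S=∅; E={q↦1, p↦-2}; C=[p]; D=[(∅, {p↦-2}, [(λy. ((λz. 0) 0)) :: AP]) :: (∅, ∅, ∅)]⟩
[10] ⟨S=[-2]; E={q↦1, p↦-2}; C=∅; D=[(∅, {p↦-2}, [(λy. ((λz. 0) 0)) :: AP]) :: (∅, ∅, ∅)]⟩
[11] ⟨S=[-2]; E={p↦-2}; C=[(λy. ((λz. 0) 0)) :: AP]; D=[(∅, ∅, ∅)]⟩
[12] ⟨S=[clo(λy. ((λz. 0) 0), {p↦-2}) :: -2]; E={p↦-2}; C=[AP]; D=[(∅, ∅, ∅)]⟩
[13] ⟨S=∅; E={y↦-2, p↦-2}; C=[((λz. 0) 0)]; D=[(∅, {p↦-2}, ∅) :: (∅, ∅, ∅)]⟩
[14] ⟨S=∅; E={y↦-2, p↦-2}; C=[0 :: (λz. 0) :: AP]; D=[(∅, {p↦-2}, ∅) :: (∅, ∅, ∅)]⟩
[15] ⟨S=[0]; E={y↦-2, p↦-2}; C=[(λz. 0) :: AP]; D=[(∅, {p↦-2}, ∅) :: (∅, ∅, ∅)]⟩
[16] ⟨S=[clo(λz. 0, {y↦-2, p↦-2}) :: 0]; E={y↦-2, p↦-2}; C=[AP]; D=[(∅, {p↦-2}, ∅) :: (∅, ∅, ∅)]⟩
[17] ⟨S=∅; E={z↦0, y↦-2, p↦-2}; C=[0]; D=[(∅, {y↦-2, p↦-2}, ∅) :: (∅, {p↦-2}, ∅) :: (∅, ∅, ∅)]⟩
[18] ⟨S=[0]; E={z↦0, y↦-2, p↦-2}; C=∅; D=[(∅, {y↦-2, p↦-2}, ∅) :: (∅, {p↦-2}, ∅) :: (∅, ∅, ∅)]⟩
[19] ⟨S=[0]; E={y↦-2, p↦-2}; C=∅; D=[(∅, {p↦-2}, ∅) :: (∅, ∅, ∅)]⟩
[20] ⟨S=[0]; E={p↦-2}; C=∅; D=[(∅, ∅, ∅)]⟩
[21] ⟨S=[0]; E=∅; C=∅; D=∅⟩
→ final value 0

Answer: 0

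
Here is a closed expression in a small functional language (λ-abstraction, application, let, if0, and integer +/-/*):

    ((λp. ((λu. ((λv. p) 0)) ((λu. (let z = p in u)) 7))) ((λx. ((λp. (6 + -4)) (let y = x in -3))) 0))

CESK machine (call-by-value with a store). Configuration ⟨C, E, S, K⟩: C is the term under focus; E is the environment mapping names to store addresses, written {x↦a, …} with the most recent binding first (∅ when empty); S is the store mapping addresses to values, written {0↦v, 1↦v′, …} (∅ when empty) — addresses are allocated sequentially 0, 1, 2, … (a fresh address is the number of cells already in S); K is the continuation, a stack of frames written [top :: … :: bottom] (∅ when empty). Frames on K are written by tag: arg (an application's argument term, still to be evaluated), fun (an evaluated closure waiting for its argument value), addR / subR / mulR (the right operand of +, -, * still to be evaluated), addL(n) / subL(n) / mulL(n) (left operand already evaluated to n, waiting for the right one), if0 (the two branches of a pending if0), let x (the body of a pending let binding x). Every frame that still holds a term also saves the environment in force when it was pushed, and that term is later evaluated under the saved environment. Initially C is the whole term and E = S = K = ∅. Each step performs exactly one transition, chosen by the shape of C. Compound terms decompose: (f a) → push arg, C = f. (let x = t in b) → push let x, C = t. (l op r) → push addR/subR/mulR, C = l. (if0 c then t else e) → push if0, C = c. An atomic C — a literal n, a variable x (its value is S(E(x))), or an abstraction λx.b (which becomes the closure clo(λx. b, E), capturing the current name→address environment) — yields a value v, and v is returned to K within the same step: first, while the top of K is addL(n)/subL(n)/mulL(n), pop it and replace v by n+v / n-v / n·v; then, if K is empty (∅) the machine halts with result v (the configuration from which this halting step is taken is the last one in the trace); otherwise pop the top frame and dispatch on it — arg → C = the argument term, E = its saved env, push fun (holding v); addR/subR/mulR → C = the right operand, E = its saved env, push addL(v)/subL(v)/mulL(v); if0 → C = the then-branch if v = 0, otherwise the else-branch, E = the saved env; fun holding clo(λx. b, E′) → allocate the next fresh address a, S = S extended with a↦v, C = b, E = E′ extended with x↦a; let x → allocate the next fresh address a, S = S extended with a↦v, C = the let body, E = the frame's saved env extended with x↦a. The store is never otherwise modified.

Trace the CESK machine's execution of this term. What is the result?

[0] ⟨C=((λp. ((λu. ((λv. p) 0)) ((λu. (let z = p in u)) 7))) ((λx. ((λp. (6 + -4)) (let y = x in -3))) 0)); E=∅; S=∅; K=∅⟩
[1] ⟨C=(λp. ((λu. ((λv. p) 0)) ((λu. (let z = p in u)) 7))); E=∅; S=∅; K=[arg]⟩
[2] ⟨C=((λx. ((λp. (6 + -4)) (let y = x in -3))) 0); E=∅; S=∅; K=[fun]⟩
[3] ⟨C=(λx. ((λp. (6 + -4)) (let y = x in -3))); E=∅; S=∅; K=[arg :: fun]⟩
[4] ⟨C=0; E=∅; S=∅; K=[fun :: fun]⟩
[5] ⟨C=((λp. (6 + -4)) (let y = x in -3)); E={x↦0}; S={0↦0}; K=[fun]⟩
[6] ⟨C=(λp. (6 + -4)); E={x↦0}; S={0↦0}; K=[arg :: fun]⟩
[7] ⟨C=(let y = x in -3); E={x↦0}; S={0↦0}; K=[fun :: fun]⟩
[8] ⟨C=x; E={x↦0}; S={0↦0}; K=[let y :: fun :: fun]⟩
[9] ⟨C=-3; E={y↦1, x↦0}; S={0↦0, 1↦0}; K=[fun :: fun]⟩
[10] ⟨C=(6 + -4); E={p↦2, x↦0}; S={0↦0, 1↦0, 2↦-3}; K=[fun]⟩
[11] ⟨C=6; E={p↦2, x↦0}; S={0↦0, 1↦0, 2↦-3}; K=[addR :: fun]⟩
[12] ⟨C=-4; E={p↦2, x↦0}; S={0↦0, 1↦0, 2↦-3}; K=[addL(6) :: fun]⟩
[13] ⟨C=((λu. ((λv. p) 0)) ((λu. (let z = p in u)) 7)); E={p↦3}; S={0↦0, 1↦0, 2↦-3, 3↦2}; K=∅⟩
[14] ⟨C=(λu. ((λv. p) 0)); E={p↦3}; S={0↦0, 1↦0, 2↦-3, 3↦2}; K=[arg]⟩
[15] ⟨C=((λu. (let z = p in u)) 7); E={p↦3}; S={0↦0, 1↦0, 2↦-3, 3↦2}; K=[fun]⟩
[16] ⟨C=(λu. (let z = p in u)); E={p↦3}; S={0↦0, 1↦0, 2↦-3, 3↦2}; K=[arg :: fun]⟩
[17] ⟨C=7; E={p↦3}; S={0↦0, 1↦0, 2↦-3, 3↦2}; K=[fun :: fun]⟩
[18] ⟨C=(let z = p in u); E={u↦4, p↦3}; S={0↦0, 1↦0, 2↦-3, 3↦2, 4↦7}; K=[fun]⟩
[19] ⟨C=p; E={u↦4, p↦3}; S={0↦0, 1↦0, 2↦-3, 3↦2, 4↦7}; K=[let z :: fun]⟩
[20] ⟨C=u; E={z↦5, u↦4, p↦3}; S={0↦0, 1↦0, 2↦-3, 3↦2, 4↦7, 5↦2}; K=[fun]⟩
[21] ⟨C=((λv. p) 0); E={u↦6, p↦3}; S={0↦0, 1↦0, 2↦-3, 3↦2, 4↦7, 5↦2, 6↦7}; K=∅⟩
[22] ⟨C=(λv. p); E={u↦6, p↦3}; S={0↦0, 1↦0, 2↦-3, 3↦2, 4↦7, 5↦2, 6↦7}; K=[arg]⟩
[23] ⟨C=0; E={u↦6, p↦3}; S={0↦0, 1↦0, 2↦-3, 3↦2, 4↦7, 5↦2, 6↦7}; K=[fun]⟩
[24] ⟨C=p; E={v↦7, u↦6, p↦3}; S={0↦0, 1↦0, 2↦-3, 3↦2, 4↦7, 5↦2, 6↦7, 7↦0}; K=∅⟩
→ final value 2

Answer: 2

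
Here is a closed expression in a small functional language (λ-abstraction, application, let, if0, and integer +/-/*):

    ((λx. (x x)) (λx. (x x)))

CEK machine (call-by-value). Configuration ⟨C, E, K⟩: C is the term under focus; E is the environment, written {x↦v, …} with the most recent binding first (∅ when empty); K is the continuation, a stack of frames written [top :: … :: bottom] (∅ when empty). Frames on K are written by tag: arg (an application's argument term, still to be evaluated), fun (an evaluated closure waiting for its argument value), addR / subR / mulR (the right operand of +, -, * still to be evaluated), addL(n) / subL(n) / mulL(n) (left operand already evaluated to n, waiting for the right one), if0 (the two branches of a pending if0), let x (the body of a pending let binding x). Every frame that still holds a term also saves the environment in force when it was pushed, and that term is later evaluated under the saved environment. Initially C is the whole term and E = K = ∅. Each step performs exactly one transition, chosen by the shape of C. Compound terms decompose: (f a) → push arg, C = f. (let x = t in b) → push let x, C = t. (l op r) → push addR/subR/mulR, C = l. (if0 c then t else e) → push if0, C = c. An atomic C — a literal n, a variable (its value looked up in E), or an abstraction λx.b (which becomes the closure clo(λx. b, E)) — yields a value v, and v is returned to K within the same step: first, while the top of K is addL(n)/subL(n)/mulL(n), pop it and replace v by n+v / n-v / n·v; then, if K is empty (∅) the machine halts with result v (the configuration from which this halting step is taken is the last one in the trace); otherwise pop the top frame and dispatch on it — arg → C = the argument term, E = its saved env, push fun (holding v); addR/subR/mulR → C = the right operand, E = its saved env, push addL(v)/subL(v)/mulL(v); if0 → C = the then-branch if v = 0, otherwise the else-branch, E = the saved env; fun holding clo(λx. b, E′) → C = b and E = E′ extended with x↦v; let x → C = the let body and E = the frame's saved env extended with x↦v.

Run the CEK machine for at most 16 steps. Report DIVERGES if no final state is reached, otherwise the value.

Answer: DIVERGES (no final state within 16 steps)

Machine steps:
step 0: [C=((λx. (x x)) (λx. (x x))) | E=∅ | K=∅]
step 1: [C=(λx. (x x)) | E=∅ | K=[arg]]
step 2: [C=(λx. (x x)) | E=∅ | K=[fun]]
step 3: [C=(x x) | E={x↦clo(λx. (x x), ∅)} | K=∅]
step 4: [C=x | E={x↦clo(λx. (x x), ∅)} | K=[arg]]
step 5: [C=x | E={x↦clo(λx. (x x), ∅)} | K=[fun]]
… configuration repeats with period 3 (steps 3–5 recur indefinitely) …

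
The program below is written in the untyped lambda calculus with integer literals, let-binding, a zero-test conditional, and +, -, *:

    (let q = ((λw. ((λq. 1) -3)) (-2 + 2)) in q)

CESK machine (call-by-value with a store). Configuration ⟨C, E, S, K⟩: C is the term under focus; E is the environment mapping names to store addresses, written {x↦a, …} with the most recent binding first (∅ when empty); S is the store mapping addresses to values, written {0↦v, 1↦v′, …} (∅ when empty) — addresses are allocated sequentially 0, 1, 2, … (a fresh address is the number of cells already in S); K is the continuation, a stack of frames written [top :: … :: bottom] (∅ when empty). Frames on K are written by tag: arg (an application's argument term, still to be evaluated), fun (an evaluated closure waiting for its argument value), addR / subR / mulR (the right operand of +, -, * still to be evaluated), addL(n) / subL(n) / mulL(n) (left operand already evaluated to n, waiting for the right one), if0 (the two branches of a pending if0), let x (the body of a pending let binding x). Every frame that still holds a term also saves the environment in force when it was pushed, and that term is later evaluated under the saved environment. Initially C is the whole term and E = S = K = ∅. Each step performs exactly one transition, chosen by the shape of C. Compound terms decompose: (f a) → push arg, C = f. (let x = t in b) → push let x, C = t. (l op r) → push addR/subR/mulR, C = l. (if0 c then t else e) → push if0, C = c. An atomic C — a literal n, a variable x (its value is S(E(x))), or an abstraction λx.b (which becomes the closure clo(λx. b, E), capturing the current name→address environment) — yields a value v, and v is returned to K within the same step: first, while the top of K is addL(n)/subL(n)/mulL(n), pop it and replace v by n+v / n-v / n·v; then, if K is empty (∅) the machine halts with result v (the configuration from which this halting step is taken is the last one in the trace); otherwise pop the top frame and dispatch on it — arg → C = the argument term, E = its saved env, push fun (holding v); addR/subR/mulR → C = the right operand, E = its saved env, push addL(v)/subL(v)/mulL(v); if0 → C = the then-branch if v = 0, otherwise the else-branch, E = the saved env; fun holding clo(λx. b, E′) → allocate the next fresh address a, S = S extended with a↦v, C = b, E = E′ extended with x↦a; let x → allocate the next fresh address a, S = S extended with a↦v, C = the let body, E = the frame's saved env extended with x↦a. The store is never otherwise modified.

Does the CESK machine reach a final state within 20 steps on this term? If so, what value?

[0] ⟨C=(let q = ((λw. ((λq. 1) -3)) (-2 + 2)) in q); E=∅; S=∅; K=∅⟩
[1] ⟨C=((λw. ((λq. 1) -3)) (-2 + 2)); E=∅; S=∅; K=[let q]⟩
[2] ⟨C=(λw. ((λq. 1) -3)); E=∅; S=∅; K=[arg :: let q]⟩
[3] ⟨C=(-2 + 2); E=∅; S=∅; K=[fun :: let q]⟩
[4] ⟨C=-2; E=∅; S=∅; K=[addR :: fun :: let q]⟩
[5] ⟨C=2; E=∅; S=∅; K=[addL(-2) :: fun :: let q]⟩
[6] ⟨C=((λq. 1) -3); E={w↦0}; S={0↦0}; K=[let q]⟩
[7] ⟨C=(λq. 1); E={w↦0}; S={0↦0}; K=[arg :: let q]⟩
[8] ⟨C=-3; E={w↦0}; S={0↦0}; K=[fun :: let q]⟩
[9] ⟨C=1; E={q↦1, w↦0}; S={0↦0, 1↦-3}; K=[let q]⟩
[10] ⟨C=q; E={q↦2}; S={0↦0, 1↦-3, 2↦1}; K=∅⟩
→ final value 1

Answer: 1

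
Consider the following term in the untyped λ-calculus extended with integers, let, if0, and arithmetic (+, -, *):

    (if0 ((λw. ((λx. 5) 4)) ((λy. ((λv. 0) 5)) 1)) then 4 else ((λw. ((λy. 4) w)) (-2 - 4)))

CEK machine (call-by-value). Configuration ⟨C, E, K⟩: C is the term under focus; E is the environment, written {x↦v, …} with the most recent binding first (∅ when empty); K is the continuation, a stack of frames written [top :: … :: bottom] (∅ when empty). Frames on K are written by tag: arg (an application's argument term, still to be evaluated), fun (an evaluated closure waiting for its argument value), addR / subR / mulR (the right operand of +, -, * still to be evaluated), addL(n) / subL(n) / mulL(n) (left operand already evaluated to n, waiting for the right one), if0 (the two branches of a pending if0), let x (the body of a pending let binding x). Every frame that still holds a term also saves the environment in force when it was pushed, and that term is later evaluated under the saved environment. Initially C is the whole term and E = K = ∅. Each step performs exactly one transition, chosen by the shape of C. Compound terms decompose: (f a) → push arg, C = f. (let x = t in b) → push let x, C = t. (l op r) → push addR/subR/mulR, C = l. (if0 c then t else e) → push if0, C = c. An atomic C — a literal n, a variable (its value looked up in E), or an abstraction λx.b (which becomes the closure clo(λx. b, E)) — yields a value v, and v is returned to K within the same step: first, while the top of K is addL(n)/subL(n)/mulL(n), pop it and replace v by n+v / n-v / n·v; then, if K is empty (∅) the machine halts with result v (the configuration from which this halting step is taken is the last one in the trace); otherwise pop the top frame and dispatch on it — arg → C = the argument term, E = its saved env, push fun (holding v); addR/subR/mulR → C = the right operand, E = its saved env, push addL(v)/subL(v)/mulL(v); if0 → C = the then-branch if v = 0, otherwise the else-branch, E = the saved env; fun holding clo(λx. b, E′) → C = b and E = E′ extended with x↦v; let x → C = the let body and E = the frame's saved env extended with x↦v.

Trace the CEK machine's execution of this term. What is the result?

Answer: 4

Derivation:
0. [C=(if0 ((λw. ((λx. 5) 4)) ((λy. ((λv. 0) 5)) 1)) then 4 else ((λw. ((λy. 4) w)) (-2 - 4))) | E=∅ | K=∅]
1. [C=((λw. ((λx. 5) 4)) ((λy. ((λv. 0) 5)) 1)) | E=∅ | K=[if0]]
2. [C=(λw. ((λx. 5) 4)) | E=∅ | K=[arg :: if0]]
3. [C=((λy. ((λv. 0) 5)) 1) | E=∅ | K=[fun :: if0]]
4. [C=(λy. ((λv. 0) 5)) | E=∅ | K=[arg :: fun :: if0]]
5. [C=1 | E=∅ | K=[fun :: fun :: if0]]
6. [C=((λv. 0) 5) | E={y↦1} | K=[fun :: if0]]
7. [C=(λv. 0) | E={y↦1} | K=[arg :: fun :: if0]]
8. [C=5 | E={y↦1} | K=[fun :: fun :: if0]]
9. [C=0 | E={v↦5, y↦1} | K=[fun :: if0]]
10. [C=((λx. 5) 4) | E={w↦0} | K=[if0]]
11. [C=(λx. 5) | E={w↦0} | K=[arg :: if0]]
12. [C=4 | E={w↦0} | K=[fun :: if0]]
13. [C=5 | E={x↦4, w↦0} | K=[if0]]
14. [C=((λw. ((λy. 4) w)) (-2 - 4)) | E=∅ | K=∅]
15. [C=(λw. ((λy. 4) w)) | E=∅ | K=[arg]]
16. [C=(-2 - 4) | E=∅ | K=[fun]]
17. [C=-2 | E=∅ | K=[subR :: fun]]
18. [C=4 | E=∅ | K=[subL(-2) :: fun]]
19. [C=((λy. 4) w) | E={w↦-6} | K=∅]
20. [C=(λy. 4) | E={w↦-6} | K=[arg]]
21. [C=w | E={w↦-6} | K=[fun]]
22. [C=4 | E={y↦-6, w↦-6} | K=∅]
→ final value 4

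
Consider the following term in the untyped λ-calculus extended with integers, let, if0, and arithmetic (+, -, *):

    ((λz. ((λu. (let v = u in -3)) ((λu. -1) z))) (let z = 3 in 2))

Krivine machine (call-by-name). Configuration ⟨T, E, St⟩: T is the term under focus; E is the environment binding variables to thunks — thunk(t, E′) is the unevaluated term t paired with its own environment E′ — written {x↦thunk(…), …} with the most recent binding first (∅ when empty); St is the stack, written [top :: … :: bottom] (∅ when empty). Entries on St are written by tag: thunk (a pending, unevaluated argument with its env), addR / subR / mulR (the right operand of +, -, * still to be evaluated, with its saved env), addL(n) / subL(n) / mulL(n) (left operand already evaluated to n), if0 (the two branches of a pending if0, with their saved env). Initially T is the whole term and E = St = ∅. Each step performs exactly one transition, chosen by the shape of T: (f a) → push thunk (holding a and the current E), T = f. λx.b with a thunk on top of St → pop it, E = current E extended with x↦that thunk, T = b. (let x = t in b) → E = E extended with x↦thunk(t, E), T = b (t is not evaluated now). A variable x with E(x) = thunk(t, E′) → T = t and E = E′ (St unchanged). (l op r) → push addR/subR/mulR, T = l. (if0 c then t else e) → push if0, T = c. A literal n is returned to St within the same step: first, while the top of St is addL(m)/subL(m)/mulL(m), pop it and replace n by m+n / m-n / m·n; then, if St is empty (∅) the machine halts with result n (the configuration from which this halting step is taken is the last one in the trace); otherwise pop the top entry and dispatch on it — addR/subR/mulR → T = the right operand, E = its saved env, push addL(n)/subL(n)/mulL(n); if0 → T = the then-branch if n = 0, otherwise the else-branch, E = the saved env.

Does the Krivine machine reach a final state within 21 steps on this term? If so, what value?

Answer: -3

Execution trace:
t=0: ⟨T=((λz. ((λu. (let v = u in -3)) ((λu. -1) z))) (let z = 3 in 2)); E=∅; St=∅⟩
t=1: ⟨T=(λz. ((λu. (let v = u in -3)) ((λu. -1) z))); E=∅; St=[thunk]⟩
t=2: ⟨T=((λu. (let v = u in -3)) ((λu. -1) z)); E={z↦thunk((let z = 3 in 2), ∅)}; St=∅⟩
t=3: ⟨T=(λu. (let v = u in -3)); E={z↦thunk((let z = 3 in 2), ∅)}; St=[thunk]⟩
t=4: ⟨T=(let v = u in -3); E={u↦thunk(((λu. -1) z), {z↦thunk((let z = 3 in 2), ∅)}), z↦thunk((let z = 3 in 2), ∅)}; St=∅⟩
t=5: ⟨T=-3; E={v↦thunk(u, {u↦thunk(((λu. -1) z), {z↦thunk((let z = 3 in 2), ∅)}), z↦thunk((let z = 3 in 2), ∅)}), u↦thunk(((λu. -1) z), {z↦thunk((let z = 3 in 2), ∅)}), z↦thunk((let z = 3 in 2), ∅)}; St=∅⟩
→ final value -3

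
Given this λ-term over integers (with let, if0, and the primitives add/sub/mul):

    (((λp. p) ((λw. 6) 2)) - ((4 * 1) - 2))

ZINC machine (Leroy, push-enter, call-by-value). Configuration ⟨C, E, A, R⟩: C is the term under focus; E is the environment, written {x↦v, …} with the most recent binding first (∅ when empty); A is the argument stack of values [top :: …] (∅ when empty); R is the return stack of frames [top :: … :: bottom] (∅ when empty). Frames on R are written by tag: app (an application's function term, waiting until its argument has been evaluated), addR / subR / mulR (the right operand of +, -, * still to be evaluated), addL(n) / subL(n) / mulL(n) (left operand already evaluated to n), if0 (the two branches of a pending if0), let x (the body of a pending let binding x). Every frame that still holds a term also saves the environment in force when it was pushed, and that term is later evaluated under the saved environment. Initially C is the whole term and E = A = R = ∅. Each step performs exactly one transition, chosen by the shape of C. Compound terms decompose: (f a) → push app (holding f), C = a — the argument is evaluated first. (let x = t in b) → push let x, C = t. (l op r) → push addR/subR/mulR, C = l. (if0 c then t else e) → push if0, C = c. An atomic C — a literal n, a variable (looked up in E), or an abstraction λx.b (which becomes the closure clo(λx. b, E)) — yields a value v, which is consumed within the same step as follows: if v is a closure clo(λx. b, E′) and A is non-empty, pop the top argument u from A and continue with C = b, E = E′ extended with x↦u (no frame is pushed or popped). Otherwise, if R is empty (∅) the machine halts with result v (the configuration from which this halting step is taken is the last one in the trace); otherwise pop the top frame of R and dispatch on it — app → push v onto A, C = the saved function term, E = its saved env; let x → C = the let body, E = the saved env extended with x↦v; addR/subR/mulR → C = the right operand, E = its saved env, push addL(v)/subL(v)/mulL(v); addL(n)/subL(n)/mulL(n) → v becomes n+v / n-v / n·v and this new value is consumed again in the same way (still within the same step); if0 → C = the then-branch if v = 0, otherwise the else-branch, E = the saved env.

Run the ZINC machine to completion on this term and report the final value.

t=0: <C=(((λp. p) ((λw. 6) 2)) - ((4 * 1) - 2)), E=∅, A=∅, R=∅>
t=1: <C=((λp. p) ((λw. 6) 2)), E=∅, A=∅, R=[subR]>
t=2: <C=((λw. 6) 2), E=∅, A=∅, R=[app :: subR]>
t=3: <C=2, E=∅, A=∅, R=[app :: app :: subR]>
t=4: <C=(λw. 6), E=∅, A=[2], R=[app :: subR]>
t=5: <C=6, E={w↦2}, A=∅, R=[app :: subR]>
t=6: <C=(λp. p), E=∅, A=[6], R=[subR]>
t=7: <C=p, E={p↦6}, A=∅, R=[subR]>
t=8: <C=((4 * 1) - 2), E=∅, A=∅, R=[subL(6)]>
t=9: <C=(4 * 1), E=∅, A=∅, R=[subR :: subL(6)]>
t=10: <C=4, E=∅, A=∅, R=[mulR :: subR :: subL(6)]>
t=11: <C=1, E=∅, A=∅, R=[mulL(4) :: subR :: subL(6)]>
t=12: <C=2, E=∅, A=∅, R=[subL(4) :: subL(6)]>
→ final value 4

Answer: 4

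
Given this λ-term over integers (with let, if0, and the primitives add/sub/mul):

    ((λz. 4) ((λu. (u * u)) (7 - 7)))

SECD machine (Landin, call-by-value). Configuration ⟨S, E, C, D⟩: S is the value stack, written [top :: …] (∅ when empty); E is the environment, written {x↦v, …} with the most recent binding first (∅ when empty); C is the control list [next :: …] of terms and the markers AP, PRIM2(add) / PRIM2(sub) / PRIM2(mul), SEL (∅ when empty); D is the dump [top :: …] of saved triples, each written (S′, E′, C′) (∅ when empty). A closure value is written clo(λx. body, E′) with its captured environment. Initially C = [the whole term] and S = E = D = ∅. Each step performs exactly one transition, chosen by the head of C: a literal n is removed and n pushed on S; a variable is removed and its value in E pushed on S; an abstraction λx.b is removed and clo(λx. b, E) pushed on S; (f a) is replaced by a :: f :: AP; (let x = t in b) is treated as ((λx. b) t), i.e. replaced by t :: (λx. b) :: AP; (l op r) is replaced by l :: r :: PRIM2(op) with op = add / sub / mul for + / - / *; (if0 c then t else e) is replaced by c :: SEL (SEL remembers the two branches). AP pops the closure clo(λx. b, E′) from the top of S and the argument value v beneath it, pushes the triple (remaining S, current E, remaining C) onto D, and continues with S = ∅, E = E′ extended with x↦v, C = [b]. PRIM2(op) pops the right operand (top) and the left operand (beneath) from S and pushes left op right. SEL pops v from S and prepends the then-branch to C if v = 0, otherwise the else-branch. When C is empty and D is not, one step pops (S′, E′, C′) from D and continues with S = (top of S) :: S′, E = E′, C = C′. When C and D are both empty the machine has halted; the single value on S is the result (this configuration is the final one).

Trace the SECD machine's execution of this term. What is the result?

Answer: 4

Derivation:
0. [S=∅ | E=∅ | C=[((λz. 4) ((λu. (u * u)) (7 - 7)))] | D=∅]
1. [S=∅ | E=∅ | C=[((λu. (u * u)) (7 - 7)) :: (λz. 4) :: AP] | D=∅]
2. [S=∅ | E=∅ | C=[(7 - 7) :: (λu. (u * u)) :: AP :: (λz. 4) :: AP] | D=∅]
3. [S=∅ | E=∅ | C=[7 :: 7 :: PRIM2(sub) :: (λu. (u * u)) :: AP :: (λz. 4) :: AP] | D=∅]
4. [S=[7] | E=∅ | C=[7 :: PRIM2(sub) :: (λu. (u * u)) :: AP :: (λz. 4) :: AP] | D=∅]
5. [S=[7 :: 7] | E=∅ | C=[PRIM2(sub) :: (λu. (u * u)) :: AP :: (λz. 4) :: AP] | D=∅]
6. [S=[0] | E=∅ | C=[(λu. (u * u)) :: AP :: (λz. 4) :: AP] | D=∅]
7. [S=[clo(λu. (u * u), ∅) :: 0] | E=∅ | C=[AP :: (λz. 4) :: AP] | D=∅]
8. [S=∅ | E={u↦0} | C=[(u * u)] | D=[(∅, ∅, [(λz. 4) :: AP])]]
9. [S=∅ | E={u↦0} | C=[u :: u :: PRIM2(mul)] | D=[(∅, ∅, [(λz. 4) :: AP])]]
10. [S=[0] | E={u↦0} | C=[u :: PRIM2(mul)] | D=[(∅, ∅, [(λz. 4) :: AP])]]
11. [S=[0 :: 0] | E={u↦0} | C=[PRIM2(mul)] | D=[(∅, ∅, [(λz. 4) :: AP])]]
12. [S=[0] | E={u↦0} | C=∅ | D=[(∅, ∅, [(λz. 4) :: AP])]]
13. [S=[0] | E=∅ | C=[(λz. 4) :: AP] | D=∅]
14. [S=[clo(λz. 4, ∅) :: 0] | E=∅ | C=[AP] | D=∅]
15. [S=∅ | E={z↦0} | C=[4] | D=[(∅, ∅, ∅)]]
16. [S=[4] | E={z↦0} | C=∅ | D=[(∅, ∅, ∅)]]
17. [S=[4] | E=∅ | C=∅ | D=∅]
→ final value 4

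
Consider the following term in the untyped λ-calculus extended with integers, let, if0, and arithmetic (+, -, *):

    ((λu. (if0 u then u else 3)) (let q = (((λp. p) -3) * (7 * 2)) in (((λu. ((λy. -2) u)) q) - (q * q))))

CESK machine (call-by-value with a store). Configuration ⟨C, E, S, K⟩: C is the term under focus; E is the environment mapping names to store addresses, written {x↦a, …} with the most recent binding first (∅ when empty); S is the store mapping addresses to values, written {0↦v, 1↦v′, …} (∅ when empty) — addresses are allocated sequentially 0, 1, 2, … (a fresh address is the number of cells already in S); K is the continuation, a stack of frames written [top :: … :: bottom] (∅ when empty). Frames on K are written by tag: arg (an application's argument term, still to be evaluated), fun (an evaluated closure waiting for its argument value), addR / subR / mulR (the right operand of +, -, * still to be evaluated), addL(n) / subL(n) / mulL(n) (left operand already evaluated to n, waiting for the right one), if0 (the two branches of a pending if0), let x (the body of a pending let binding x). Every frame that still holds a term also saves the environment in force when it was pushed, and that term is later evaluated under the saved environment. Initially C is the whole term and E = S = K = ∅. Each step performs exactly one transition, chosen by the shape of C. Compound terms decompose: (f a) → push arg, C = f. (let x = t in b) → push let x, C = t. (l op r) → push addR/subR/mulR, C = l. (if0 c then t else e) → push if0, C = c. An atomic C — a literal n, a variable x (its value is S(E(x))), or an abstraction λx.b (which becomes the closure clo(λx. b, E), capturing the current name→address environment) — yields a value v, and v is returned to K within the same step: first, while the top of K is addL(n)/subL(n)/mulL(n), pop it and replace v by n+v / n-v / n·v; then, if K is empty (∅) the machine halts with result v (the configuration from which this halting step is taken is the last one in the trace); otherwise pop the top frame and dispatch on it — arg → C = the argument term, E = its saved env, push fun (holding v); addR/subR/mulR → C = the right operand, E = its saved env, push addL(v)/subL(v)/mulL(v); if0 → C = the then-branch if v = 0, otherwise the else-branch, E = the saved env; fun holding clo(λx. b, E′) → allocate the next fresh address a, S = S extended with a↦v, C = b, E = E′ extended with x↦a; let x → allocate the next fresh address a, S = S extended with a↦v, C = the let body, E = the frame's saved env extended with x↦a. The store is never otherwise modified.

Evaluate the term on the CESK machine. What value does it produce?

[0] ⟨C=((λu. (if0 u then u else 3)) (let q = (((λp. p) -3) * (7 * 2)) in (((λu. ((λy. -2) u)) q) - (q * q)))); E=∅; S=∅; K=∅⟩
[1] ⟨C=(λu. (if0 u then u else 3)); E=∅; S=∅; K=[arg]⟩
[2] ⟨C=(let q = (((λp. p) -3) * (7 * 2)) in (((λu. ((λy. -2) u)) q) - (q * q))); E=∅; S=∅; K=[fun]⟩
[3] ⟨C=(((λp. p) -3) * (7 * 2)); E=∅; S=∅; K=[let q :: fun]⟩
[4] ⟨C=((λp. p) -3); E=∅; S=∅; K=[mulR :: let q :: fun]⟩
[5] ⟨C=(λp. p); E=∅; S=∅; K=[arg :: mulR :: let q :: fun]⟩
[6] ⟨C=-3; E=∅; S=∅; K=[fun :: mulR :: let q :: fun]⟩
[7] ⟨C=p; E={p↦0}; S={0↦-3}; K=[mulR :: let q :: fun]⟩
[8] ⟨C=(7 * 2); E=∅; S={0↦-3}; K=[mulL(-3) :: let q :: fun]⟩
[9] ⟨C=7; E=∅; S={0↦-3}; K=[mulR :: mulL(-3) :: let q :: fun]⟩
[10] ⟨C=2; E=∅; S={0↦-3}; K=[mulL(7) :: mulL(-3) :: let q :: fun]⟩
[11] ⟨C=(((λu. ((λy. -2) u)) q) - (q * q)); E={q↦1}; S={0↦-3, 1↦-42}; K=[fun]⟩
[12] ⟨C=((λu. ((λy. -2) u)) q); E={q↦1}; S={0↦-3, 1↦-42}; K=[subR :: fun]⟩
[13] ⟨C=(λu. ((λy. -2) u)); E={q↦1}; S={0↦-3, 1↦-42}; K=[arg :: subR :: fun]⟩
[14] ⟨C=q; E={q↦1}; S={0↦-3, 1↦-42}; K=[fun :: subR :: fun]⟩
[15] ⟨C=((λy. -2) u); E={u↦2, q↦1}; S={0↦-3, 1↦-42, 2↦-42}; K=[subR :: fun]⟩
[16] ⟨C=(λy. -2); E={u↦2, q↦1}; S={0↦-3, 1↦-42, 2↦-42}; K=[arg :: subR :: fun]⟩
[17] ⟨C=u; E={u↦2, q↦1}; S={0↦-3, 1↦-42, 2↦-42}; K=[fun :: subR :: fun]⟩
[18] ⟨C=-2; E={y↦3, u↦2, q↦1}; S={0↦-3, 1↦-42, 2↦-42, 3↦-42}; K=[subR :: fun]⟩
[19] ⟨C=(q * q); E={q↦1}; S={0↦-3, 1↦-42, 2↦-42, 3↦-42}; K=[subL(-2) :: fun]⟩
[20] ⟨C=q; E={q↦1}; S={0↦-3, 1↦-42, 2↦-42, 3↦-42}; K=[mulR :: subL(-2) :: fun]⟩
[21] ⟨C=q; E={q↦1}; S={0↦-3, 1↦-42, 2↦-42, 3↦-42}; K=[mulL(-42) :: subL(-2) :: fun]⟩
[22] ⟨C=(if0 u then u else 3); E={u↦4}; S={0↦-3, 1↦-42, 2↦-42, 3↦-42, 4↦-1766}; K=∅⟩
[23] ⟨C=u; E={u↦4}; S={0↦-3, 1↦-42, 2↦-42, 3↦-42, 4↦-1766}; K=[if0]⟩
[24] ⟨C=3; E={u↦4}; S={0↦-3, 1↦-42, 2↦-42, 3↦-42, 4↦-1766}; K=∅⟩
→ final value 3

Answer: 3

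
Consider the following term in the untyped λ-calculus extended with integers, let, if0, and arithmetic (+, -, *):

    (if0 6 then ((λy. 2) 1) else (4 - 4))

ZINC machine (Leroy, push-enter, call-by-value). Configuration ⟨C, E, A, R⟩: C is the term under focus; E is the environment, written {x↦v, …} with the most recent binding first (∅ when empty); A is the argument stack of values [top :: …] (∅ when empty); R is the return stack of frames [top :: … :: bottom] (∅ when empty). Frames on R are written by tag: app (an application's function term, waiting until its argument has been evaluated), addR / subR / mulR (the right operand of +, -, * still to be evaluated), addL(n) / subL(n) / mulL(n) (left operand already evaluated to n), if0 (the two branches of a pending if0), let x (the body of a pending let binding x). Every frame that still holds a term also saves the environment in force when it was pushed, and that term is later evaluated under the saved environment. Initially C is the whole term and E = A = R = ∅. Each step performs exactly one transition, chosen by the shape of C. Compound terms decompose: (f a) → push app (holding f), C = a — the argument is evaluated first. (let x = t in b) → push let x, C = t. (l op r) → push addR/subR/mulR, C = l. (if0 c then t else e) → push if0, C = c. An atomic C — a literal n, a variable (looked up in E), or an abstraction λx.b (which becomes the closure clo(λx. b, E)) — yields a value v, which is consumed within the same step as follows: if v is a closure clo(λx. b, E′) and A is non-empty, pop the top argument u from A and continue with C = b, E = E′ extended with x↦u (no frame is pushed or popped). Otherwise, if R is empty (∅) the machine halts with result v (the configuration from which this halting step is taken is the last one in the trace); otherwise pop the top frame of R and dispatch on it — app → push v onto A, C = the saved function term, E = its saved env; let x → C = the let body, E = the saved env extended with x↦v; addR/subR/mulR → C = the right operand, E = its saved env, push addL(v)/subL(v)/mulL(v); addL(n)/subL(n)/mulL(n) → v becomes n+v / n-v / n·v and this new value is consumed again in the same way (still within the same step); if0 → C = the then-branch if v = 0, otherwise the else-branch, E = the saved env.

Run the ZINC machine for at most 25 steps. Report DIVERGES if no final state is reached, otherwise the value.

step 0: <C=(if0 6 then ((λy. 2) 1) else (4 - 4)), E=∅, A=∅, R=∅>
step 1: <C=6, E=∅, A=∅, R=[if0]>
step 2: <C=(4 - 4), E=∅, A=∅, R=∅>
step 3: <C=4, E=∅, A=∅, R=[subR]>
step 4: <C=4, E=∅, A=∅, R=[subL(4)]>
→ final value 0

Answer: 0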